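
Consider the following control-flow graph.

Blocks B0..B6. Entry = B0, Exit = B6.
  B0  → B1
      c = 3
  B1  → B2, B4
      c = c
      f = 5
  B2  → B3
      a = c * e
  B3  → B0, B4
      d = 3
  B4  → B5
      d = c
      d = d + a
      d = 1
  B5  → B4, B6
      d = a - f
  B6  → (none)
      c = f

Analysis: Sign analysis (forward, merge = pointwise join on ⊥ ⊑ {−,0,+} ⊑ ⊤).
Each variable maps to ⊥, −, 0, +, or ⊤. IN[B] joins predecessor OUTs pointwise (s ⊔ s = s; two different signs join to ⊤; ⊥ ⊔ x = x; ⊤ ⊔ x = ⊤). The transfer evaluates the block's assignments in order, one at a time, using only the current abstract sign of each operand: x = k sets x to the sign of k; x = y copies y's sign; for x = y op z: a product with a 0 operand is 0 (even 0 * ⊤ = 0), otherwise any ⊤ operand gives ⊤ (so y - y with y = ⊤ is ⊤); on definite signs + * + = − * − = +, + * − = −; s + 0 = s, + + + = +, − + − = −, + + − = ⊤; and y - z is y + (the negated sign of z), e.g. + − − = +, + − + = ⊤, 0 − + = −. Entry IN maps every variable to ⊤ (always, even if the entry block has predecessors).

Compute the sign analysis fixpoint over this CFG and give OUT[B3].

Answer: {a: ⊤, b: ⊤, c: +, d: +, e: ⊤, f: +}

Trace:
Fixpoint table:
  B0: | IN=(all ⊤) | OUT={c:+; rest ⊤}
  B1: | IN={c:+; rest ⊤} | OUT={c:+, f:+; rest ⊤}
  B2: | IN={c:+, f:+; rest ⊤} | OUT={c:+, f:+; rest ⊤}
  B3: | IN={c:+, f:+; rest ⊤} | OUT={c:+, d:+, f:+; rest ⊤}
  B4: | IN={c:+, f:+; rest ⊤} | OUT={c:+, d:+, f:+; rest ⊤}
  B5: | IN={c:+, d:+, f:+; rest ⊤} | OUT={c:+, f:+; rest ⊤}
  B6: | IN={c:+, f:+; rest ⊤} | OUT={c:+, f:+; rest ⊤}

Merge at B3: IN[B3] = OUT[B2] = {a: ⊤, b: ⊤, c: +, d: ⊤, e: ⊤, f: +}
Applying B3's transfer function to that IN value gives OUT[B3] (row B3 above).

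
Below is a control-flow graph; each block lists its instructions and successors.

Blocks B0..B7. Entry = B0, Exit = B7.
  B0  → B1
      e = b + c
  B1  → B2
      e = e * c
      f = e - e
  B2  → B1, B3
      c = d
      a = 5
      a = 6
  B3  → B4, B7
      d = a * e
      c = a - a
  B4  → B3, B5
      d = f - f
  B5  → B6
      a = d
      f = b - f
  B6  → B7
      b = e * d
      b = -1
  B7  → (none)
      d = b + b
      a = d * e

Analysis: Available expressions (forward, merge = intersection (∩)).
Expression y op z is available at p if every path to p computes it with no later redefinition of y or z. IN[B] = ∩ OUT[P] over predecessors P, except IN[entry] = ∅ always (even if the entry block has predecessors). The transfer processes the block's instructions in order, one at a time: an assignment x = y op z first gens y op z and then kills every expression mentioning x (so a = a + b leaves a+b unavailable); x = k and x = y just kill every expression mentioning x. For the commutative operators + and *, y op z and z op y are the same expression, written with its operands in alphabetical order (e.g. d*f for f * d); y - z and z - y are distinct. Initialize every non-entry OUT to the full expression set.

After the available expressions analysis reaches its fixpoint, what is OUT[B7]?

Answer: {b+b, d*e, e-e}

Working:
Fixpoint table:
  B0:  IN={}  OUT={b+c}
  B1:  IN={}  OUT={e-e}
  B2:  IN={e-e}  OUT={e-e}
  B3:  IN={e-e}  OUT={a*e, a-a, e-e}
  B4:  IN={a*e, a-a, e-e}  OUT={a*e, a-a, e-e, f-f}
  B5:  IN={a*e, a-a, e-e, f-f}  OUT={e-e}
  B6:  IN={e-e}  OUT={d*e, e-e}
  B7:  IN={e-e}  OUT={b+b, d*e, e-e}

Merge at B7: IN[B7] = OUT[B3] ∩ OUT[B6] = {e-e}
Applying B7's transfer function to that IN value gives OUT[B7] (row B7 above).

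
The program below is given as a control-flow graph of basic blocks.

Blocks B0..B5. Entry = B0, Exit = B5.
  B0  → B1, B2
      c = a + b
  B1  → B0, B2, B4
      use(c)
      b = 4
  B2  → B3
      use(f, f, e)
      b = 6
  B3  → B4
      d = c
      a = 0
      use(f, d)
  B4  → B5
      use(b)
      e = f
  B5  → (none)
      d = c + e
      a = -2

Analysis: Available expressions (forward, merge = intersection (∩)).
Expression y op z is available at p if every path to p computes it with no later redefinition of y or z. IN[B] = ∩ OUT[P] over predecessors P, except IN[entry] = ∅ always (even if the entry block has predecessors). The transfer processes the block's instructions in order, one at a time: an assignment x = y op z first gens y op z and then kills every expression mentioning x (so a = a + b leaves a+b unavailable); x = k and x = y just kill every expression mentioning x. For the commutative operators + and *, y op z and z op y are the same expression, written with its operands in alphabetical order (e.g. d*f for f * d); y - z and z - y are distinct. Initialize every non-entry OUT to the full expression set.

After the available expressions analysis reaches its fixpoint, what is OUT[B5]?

Fixpoint table:
  B0:  IN={}  OUT={a+b}
  B1:  IN={a+b}  OUT={}
  B2:  IN={}  OUT={}
  B3:  IN={}  OUT={}
  B4:  IN={}  OUT={}
  B5:  IN={}  OUT={c+e}

Merge at B5: IN[B5] = OUT[B4] = {}
Applying B5's transfer function to that IN value gives OUT[B5] (row B5 above).

Answer: {c+e}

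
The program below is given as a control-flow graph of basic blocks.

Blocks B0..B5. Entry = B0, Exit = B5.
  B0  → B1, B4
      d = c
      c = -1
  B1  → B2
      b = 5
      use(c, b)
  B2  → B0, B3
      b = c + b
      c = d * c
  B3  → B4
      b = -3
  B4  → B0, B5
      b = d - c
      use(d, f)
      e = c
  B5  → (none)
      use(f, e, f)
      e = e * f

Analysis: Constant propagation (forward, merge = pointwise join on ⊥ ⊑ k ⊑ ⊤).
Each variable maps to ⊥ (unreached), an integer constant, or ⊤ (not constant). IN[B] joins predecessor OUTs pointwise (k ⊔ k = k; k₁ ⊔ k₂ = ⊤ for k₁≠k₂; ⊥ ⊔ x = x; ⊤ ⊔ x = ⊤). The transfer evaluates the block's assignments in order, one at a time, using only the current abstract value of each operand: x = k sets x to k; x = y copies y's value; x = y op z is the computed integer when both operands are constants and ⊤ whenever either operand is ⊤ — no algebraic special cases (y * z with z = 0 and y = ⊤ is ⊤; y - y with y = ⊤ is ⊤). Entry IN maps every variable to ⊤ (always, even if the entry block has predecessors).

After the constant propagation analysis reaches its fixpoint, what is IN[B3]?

Answer: {a: ⊤, b: 4, c: ⊤, d: ⊤, e: ⊤, f: ⊤}

Derivation:
Fixpoint table:
  B0: | IN=(all ⊤) | OUT={c:-1; rest ⊤}
  B1: | IN={c:-1; rest ⊤} | OUT={b:5, c:-1; rest ⊤}
  B2: | IN={b:5, c:-1; rest ⊤} | OUT={b:4; rest ⊤}
  B3: | IN={b:4; rest ⊤} | OUT={b:-3; rest ⊤}
  B4: | IN=(all ⊤) | OUT=(all ⊤)
  B5: | IN=(all ⊤) | OUT=(all ⊤)

Merge at B3: IN[B3] = OUT[B2] = {a: ⊤, b: 4, c: ⊤, d: ⊤, e: ⊤, f: ⊤}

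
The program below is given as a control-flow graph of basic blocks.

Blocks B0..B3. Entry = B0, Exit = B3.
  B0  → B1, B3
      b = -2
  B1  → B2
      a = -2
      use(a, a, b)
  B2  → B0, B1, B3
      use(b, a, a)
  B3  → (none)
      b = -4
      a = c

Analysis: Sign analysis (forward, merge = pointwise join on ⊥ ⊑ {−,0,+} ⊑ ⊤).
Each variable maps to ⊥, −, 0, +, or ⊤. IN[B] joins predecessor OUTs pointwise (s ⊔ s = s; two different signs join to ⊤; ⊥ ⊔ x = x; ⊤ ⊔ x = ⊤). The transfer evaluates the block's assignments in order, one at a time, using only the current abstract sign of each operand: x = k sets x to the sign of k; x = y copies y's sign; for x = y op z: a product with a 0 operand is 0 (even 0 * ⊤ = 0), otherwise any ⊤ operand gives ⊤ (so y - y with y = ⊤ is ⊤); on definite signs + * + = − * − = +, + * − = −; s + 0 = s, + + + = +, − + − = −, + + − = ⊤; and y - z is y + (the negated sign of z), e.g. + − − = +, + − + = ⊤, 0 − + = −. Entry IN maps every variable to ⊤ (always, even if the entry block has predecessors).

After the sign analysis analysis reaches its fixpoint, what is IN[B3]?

Per-block solution:
  B0:   IN=(all ⊤)   OUT={b:-; rest ⊤}
  B1:   IN={b:-; rest ⊤}   OUT={a:-, b:-; rest ⊤}
  B2:   IN={a:-, b:-; rest ⊤}   OUT={a:-, b:-; rest ⊤}
  B3:   IN={b:-; rest ⊤}   OUT={b:-; rest ⊤}

Merge at B3: IN[B3] = OUT[B0] ⊔ OUT[B2] = {a: ⊤, b: -, c: ⊤, d: ⊤, e: ⊤, f: ⊤}

Answer: {a: ⊤, b: -, c: ⊤, d: ⊤, e: ⊤, f: ⊤}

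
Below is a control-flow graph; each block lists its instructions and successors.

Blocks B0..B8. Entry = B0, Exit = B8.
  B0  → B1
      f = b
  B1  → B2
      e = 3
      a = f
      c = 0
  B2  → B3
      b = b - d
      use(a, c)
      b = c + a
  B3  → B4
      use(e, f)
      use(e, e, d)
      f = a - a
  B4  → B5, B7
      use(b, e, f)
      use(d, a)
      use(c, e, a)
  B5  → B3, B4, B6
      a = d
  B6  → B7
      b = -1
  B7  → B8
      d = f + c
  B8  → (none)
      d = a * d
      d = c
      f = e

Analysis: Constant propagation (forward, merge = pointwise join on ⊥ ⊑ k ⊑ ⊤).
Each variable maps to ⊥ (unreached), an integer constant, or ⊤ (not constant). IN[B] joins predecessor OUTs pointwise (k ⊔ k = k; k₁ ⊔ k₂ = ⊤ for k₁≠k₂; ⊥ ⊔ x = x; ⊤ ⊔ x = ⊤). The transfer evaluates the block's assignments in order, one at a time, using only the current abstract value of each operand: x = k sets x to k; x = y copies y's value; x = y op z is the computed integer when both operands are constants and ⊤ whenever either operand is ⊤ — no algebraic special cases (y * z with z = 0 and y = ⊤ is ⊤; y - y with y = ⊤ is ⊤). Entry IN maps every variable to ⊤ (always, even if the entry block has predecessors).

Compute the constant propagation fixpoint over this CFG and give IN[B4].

Fixpoint table:
  B0:  IN=(all ⊤)  OUT=(all ⊤)
  B1:  IN=(all ⊤)  OUT={c:0, e:3; rest ⊤}
  B2:  IN={c:0, e:3; rest ⊤}  OUT={c:0, e:3; rest ⊤}
  B3:  IN={c:0, e:3; rest ⊤}  OUT={c:0, e:3; rest ⊤}
  B4:  IN={c:0, e:3; rest ⊤}  OUT={c:0, e:3; rest ⊤}
  B5:  IN={c:0, e:3; rest ⊤}  OUT={c:0, e:3; rest ⊤}
  B6:  IN={c:0, e:3; rest ⊤}  OUT={b:-1, c:0, e:3; rest ⊤}
  B7:  IN={c:0, e:3; rest ⊤}  OUT={c:0, e:3; rest ⊤}
  B8:  IN={c:0, e:3; rest ⊤}  OUT={c:0, d:0, e:3, f:3; rest ⊤}

Merge at B4: IN[B4] = OUT[B3] ⊔ OUT[B5] = {a: ⊤, b: ⊤, c: 0, d: ⊤, e: 3, f: ⊤}

Answer: {a: ⊤, b: ⊤, c: 0, d: ⊤, e: 3, f: ⊤}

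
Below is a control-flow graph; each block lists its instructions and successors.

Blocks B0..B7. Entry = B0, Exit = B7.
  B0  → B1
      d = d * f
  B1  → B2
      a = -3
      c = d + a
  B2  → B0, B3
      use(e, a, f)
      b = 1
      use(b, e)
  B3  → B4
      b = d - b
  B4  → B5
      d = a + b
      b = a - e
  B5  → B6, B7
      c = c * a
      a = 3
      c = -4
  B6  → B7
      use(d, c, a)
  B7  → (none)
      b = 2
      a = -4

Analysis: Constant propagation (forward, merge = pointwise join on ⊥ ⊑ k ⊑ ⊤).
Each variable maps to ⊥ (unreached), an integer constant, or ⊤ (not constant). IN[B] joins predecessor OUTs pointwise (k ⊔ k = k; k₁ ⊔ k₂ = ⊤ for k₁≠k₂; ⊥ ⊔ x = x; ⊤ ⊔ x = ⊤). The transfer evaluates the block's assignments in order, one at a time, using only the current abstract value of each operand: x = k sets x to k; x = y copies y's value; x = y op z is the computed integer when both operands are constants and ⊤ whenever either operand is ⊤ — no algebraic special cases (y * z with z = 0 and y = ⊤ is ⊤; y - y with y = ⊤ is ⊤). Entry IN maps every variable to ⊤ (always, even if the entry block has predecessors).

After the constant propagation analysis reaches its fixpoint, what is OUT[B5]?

Answer: {a: 3, b: ⊤, c: -4, d: ⊤, e: ⊤, f: ⊤}

Trace:
Per-block solution:
  B0:  IN=(all ⊤)  OUT=(all ⊤)
  B1:  IN=(all ⊤)  OUT={a:-3; rest ⊤}
  B2:  IN={a:-3; rest ⊤}  OUT={a:-3, b:1; rest ⊤}
  B3:  IN={a:-3, b:1; rest ⊤}  OUT={a:-3; rest ⊤}
  B4:  IN={a:-3; rest ⊤}  OUT={a:-3; rest ⊤}
  B5:  IN={a:-3; rest ⊤}  OUT={a:3, c:-4; rest ⊤}
  B6:  IN={a:3, c:-4; rest ⊤}  OUT={a:3, c:-4; rest ⊤}
  B7:  IN={a:3, c:-4; rest ⊤}  OUT={a:-4, b:2, c:-4; rest ⊤}

Merge at B5: IN[B5] = OUT[B4] = {a: -3, b: ⊤, c: ⊤, d: ⊤, e: ⊤, f: ⊤}
Applying B5's transfer function to that IN value gives OUT[B5] (row B5 above).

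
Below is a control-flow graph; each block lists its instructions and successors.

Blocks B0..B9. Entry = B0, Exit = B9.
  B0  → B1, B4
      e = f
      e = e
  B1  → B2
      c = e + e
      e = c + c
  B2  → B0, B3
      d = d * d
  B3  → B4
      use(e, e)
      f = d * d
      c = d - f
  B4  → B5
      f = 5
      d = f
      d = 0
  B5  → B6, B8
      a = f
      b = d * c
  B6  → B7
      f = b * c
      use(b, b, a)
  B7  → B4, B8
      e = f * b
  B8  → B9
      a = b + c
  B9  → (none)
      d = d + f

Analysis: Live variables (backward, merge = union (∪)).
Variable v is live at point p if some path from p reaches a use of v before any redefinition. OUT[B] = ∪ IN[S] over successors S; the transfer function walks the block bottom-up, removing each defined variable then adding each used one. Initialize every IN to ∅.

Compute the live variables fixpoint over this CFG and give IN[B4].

Per-block solution:
  B0:  IN={c, d, f}  OUT={c, d, e, f}
  B1:  IN={d, e, f}  OUT={c, d, e, f}
  B2:  IN={c, d, e, f}  OUT={c, d, e, f}
  B3:  IN={d, e}  OUT={c}
  B4:  IN={c}  OUT={c, d, f}
  B5:  IN={c, d, f}  OUT={a, b, c, d, f}
  B6:  IN={a, b, c, d}  OUT={b, c, d, f}
  B7:  IN={b, c, d, f}  OUT={b, c, d, f}
  B8:  IN={b, c, d, f}  OUT={d, f}
  B9:  IN={d, f}  OUT={}

Merge at B4: OUT[B4] = IN[B5] = {c, d, f}
Applying B4's transfer function to that OUT value gives IN[B4] (row B4 above).

Answer: {c}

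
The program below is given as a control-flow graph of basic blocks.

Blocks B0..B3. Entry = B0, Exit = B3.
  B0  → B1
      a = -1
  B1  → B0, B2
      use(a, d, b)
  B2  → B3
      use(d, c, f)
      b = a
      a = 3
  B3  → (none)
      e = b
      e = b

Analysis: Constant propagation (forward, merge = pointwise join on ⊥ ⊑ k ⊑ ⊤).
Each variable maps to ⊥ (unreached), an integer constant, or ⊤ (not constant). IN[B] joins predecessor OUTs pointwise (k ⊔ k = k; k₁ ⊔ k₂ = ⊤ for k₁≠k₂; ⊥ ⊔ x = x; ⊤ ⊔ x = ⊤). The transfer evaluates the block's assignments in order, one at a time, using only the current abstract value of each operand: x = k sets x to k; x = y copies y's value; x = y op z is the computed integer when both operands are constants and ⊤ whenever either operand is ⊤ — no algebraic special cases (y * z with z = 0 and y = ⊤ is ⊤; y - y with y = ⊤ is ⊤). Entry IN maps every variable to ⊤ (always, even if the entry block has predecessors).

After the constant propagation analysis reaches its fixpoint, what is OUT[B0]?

Answer: {a: -1, b: ⊤, c: ⊤, d: ⊤, e: ⊤, f: ⊤}

Working:
Per-block solution:
  B0:  IN=(all ⊤)  OUT={a:-1; rest ⊤}
  B1:  IN={a:-1; rest ⊤}  OUT={a:-1; rest ⊤}
  B2:  IN={a:-1; rest ⊤}  OUT={a:3, b:-1; rest ⊤}
  B3:  IN={a:3, b:-1; rest ⊤}  OUT={a:3, b:-1, e:-1; rest ⊤}

Merge at B0 (entry node, so the boundary value (all ⊤) is joined with the incoming edge(s)): IN[B0] = (all ⊤) ⊔ OUT[B1] = {a: ⊤, b: ⊤, c: ⊤, d: ⊤, e: ⊤, f: ⊤}
Applying B0's transfer function to that IN value gives OUT[B0] (row B0 above).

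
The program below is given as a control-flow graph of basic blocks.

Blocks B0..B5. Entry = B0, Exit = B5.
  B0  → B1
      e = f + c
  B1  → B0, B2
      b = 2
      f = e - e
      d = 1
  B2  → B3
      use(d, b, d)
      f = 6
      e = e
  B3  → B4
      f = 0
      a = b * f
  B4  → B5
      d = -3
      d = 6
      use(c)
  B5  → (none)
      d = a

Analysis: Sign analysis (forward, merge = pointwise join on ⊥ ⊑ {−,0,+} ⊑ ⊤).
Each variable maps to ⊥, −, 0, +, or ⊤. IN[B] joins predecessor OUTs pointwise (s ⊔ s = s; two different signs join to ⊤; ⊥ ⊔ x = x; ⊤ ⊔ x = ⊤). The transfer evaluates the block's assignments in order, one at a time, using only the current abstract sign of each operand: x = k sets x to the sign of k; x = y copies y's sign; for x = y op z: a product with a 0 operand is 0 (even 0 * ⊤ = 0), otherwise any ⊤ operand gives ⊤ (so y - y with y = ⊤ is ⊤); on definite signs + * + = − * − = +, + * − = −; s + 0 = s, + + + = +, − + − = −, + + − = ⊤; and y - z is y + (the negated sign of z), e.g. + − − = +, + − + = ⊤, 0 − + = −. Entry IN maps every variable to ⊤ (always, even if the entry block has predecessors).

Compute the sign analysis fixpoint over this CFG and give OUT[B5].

Answer: {a: 0, b: +, c: ⊤, d: 0, e: ⊤, f: 0}

Trace:
Per-block solution:
  B0: | IN=(all ⊤) | OUT=(all ⊤)
  B1: | IN=(all ⊤) | OUT={b:+, d:+; rest ⊤}
  B2: | IN={b:+, d:+; rest ⊤} | OUT={b:+, d:+, f:+; rest ⊤}
  B3: | IN={b:+, d:+, f:+; rest ⊤} | OUT={a:0, b:+, d:+, f:0; rest ⊤}
  B4: | IN={a:0, b:+, d:+, f:0; rest ⊤} | OUT={a:0, b:+, d:+, f:0; rest ⊤}
  B5: | IN={a:0, b:+, d:+, f:0; rest ⊤} | OUT={a:0, b:+, d:0, f:0; rest ⊤}

Merge at B5: IN[B5] = OUT[B4] = {a: 0, b: +, c: ⊤, d: +, e: ⊤, f: 0}
Applying B5's transfer function to that IN value gives OUT[B5] (row B5 above).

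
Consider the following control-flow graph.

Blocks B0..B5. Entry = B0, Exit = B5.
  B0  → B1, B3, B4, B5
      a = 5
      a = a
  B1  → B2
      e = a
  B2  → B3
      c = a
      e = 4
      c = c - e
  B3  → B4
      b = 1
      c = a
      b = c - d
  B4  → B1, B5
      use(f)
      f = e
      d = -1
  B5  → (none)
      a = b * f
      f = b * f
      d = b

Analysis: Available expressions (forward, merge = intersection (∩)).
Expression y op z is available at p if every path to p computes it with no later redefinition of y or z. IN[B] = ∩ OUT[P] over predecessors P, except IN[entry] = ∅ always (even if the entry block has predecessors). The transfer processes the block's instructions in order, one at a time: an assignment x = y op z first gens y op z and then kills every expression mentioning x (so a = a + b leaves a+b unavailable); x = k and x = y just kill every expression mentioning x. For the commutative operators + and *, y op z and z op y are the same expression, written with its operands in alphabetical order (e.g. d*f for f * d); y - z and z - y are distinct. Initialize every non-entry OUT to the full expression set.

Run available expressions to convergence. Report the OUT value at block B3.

Per-block solution:
  B0:   IN={}   OUT={}
  B1:   IN={}   OUT={}
  B2:   IN={}   OUT={}
  B3:   IN={}   OUT={c-d}
  B4:   IN={}   OUT={}
  B5:   IN={}   OUT={}

Merge at B3: IN[B3] = OUT[B0] ∩ OUT[B2] = {}
Applying B3's transfer function to that IN value gives OUT[B3] (row B3 above).

Answer: {c-d}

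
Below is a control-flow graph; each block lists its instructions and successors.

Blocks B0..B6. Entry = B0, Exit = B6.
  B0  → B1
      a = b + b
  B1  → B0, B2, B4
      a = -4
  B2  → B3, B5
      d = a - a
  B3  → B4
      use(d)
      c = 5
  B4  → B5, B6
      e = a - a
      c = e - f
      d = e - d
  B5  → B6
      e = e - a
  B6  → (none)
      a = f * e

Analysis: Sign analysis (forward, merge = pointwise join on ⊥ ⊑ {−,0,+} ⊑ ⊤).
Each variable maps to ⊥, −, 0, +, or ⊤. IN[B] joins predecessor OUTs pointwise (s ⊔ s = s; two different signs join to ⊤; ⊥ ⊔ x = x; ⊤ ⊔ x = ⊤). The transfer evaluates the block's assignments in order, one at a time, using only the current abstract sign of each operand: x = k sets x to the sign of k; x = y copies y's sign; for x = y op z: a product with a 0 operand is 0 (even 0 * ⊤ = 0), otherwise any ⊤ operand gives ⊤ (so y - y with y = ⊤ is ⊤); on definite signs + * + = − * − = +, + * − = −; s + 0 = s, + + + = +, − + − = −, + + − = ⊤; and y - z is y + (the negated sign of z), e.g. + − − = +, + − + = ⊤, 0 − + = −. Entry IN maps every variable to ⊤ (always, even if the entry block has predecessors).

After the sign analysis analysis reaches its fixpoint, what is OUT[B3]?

Fixpoint table:
  B0:  IN=(all ⊤)  OUT=(all ⊤)
  B1:  IN=(all ⊤)  OUT={a:-; rest ⊤}
  B2:  IN={a:-; rest ⊤}  OUT={a:-; rest ⊤}
  B3:  IN={a:-; rest ⊤}  OUT={a:-, c:+; rest ⊤}
  B4:  IN={a:-; rest ⊤}  OUT={a:-; rest ⊤}
  B5:  IN={a:-; rest ⊤}  OUT={a:-; rest ⊤}
  B6:  IN={a:-; rest ⊤}  OUT=(all ⊤)

Merge at B3: IN[B3] = OUT[B2] = {a: -, b: ⊤, c: ⊤, d: ⊤, e: ⊤, f: ⊤}
Applying B3's transfer function to that IN value gives OUT[B3] (row B3 above).

Answer: {a: -, b: ⊤, c: +, d: ⊤, e: ⊤, f: ⊤}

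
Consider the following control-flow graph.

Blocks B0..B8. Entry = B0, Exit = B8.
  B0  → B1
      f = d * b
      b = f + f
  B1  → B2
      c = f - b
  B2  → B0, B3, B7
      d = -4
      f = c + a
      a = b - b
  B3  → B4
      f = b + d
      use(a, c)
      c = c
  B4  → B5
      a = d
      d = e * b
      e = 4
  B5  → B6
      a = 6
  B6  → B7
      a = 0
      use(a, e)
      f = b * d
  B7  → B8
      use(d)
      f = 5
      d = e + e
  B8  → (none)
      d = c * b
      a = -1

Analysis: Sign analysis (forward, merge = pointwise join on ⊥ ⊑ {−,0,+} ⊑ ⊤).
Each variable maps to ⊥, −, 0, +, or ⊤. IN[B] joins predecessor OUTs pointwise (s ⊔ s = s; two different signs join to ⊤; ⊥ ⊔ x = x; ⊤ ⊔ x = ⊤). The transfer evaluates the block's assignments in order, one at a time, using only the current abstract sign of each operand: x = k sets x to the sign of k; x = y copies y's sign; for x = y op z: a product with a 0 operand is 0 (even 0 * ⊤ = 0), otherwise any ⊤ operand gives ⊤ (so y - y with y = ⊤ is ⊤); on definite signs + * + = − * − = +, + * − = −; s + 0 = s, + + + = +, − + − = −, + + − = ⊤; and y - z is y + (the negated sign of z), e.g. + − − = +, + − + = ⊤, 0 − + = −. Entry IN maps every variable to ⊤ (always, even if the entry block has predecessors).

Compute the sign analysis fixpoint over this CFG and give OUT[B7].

Answer: {a: ⊤, b: ⊤, c: ⊤, d: ⊤, e: ⊤, f: +}

Derivation:
Per-block solution:
  B0:   IN=(all ⊤)   OUT=(all ⊤)
  B1:   IN=(all ⊤)   OUT=(all ⊤)
  B2:   IN=(all ⊤)   OUT={d:-; rest ⊤}
  B3:   IN={d:-; rest ⊤}   OUT={d:-; rest ⊤}
  B4:   IN={d:-; rest ⊤}   OUT={a:-, e:+; rest ⊤}
  B5:   IN={a:-, e:+; rest ⊤}   OUT={a:+, e:+; rest ⊤}
  B6:   IN={a:+, e:+; rest ⊤}   OUT={a:0, e:+; rest ⊤}
  B7:   IN=(all ⊤)   OUT={f:+; rest ⊤}
  B8:   IN={f:+; rest ⊤}   OUT={a:-, f:+; rest ⊤}

Merge at B7: IN[B7] = OUT[B2] ⊔ OUT[B6] = {a: ⊤, b: ⊤, c: ⊤, d: ⊤, e: ⊤, f: ⊤}
Applying B7's transfer function to that IN value gives OUT[B7] (row B7 above).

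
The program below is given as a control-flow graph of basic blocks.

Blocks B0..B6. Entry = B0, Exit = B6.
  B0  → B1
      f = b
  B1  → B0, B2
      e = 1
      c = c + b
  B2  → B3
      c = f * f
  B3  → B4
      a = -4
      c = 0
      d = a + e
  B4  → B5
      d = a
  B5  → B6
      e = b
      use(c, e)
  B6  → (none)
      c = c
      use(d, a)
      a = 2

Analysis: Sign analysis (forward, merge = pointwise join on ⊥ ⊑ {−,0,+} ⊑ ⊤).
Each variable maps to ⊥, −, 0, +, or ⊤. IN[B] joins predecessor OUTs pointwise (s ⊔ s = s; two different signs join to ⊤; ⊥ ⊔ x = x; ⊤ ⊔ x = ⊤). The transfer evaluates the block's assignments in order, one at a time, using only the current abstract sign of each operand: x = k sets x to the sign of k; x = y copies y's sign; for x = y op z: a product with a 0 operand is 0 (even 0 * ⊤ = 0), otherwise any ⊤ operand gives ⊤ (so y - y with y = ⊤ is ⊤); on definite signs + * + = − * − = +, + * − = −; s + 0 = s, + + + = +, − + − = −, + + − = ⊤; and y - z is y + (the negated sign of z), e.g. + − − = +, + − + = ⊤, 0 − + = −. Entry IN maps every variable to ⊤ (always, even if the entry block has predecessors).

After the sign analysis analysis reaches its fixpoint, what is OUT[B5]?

Answer: {a: -, b: ⊤, c: 0, d: -, e: ⊤, f: ⊤}

Derivation:
Fixpoint table:
  B0:  IN=(all ⊤)  OUT=(all ⊤)
  B1:  IN=(all ⊤)  OUT={e:+; rest ⊤}
  B2:  IN={e:+; rest ⊤}  OUT={e:+; rest ⊤}
  B3:  IN={e:+; rest ⊤}  OUT={a:-, c:0, e:+; rest ⊤}
  B4:  IN={a:-, c:0, e:+; rest ⊤}  OUT={a:-, c:0, d:-, e:+; rest ⊤}
  B5:  IN={a:-, c:0, d:-, e:+; rest ⊤}  OUT={a:-, c:0, d:-; rest ⊤}
  B6:  IN={a:-, c:0, d:-; rest ⊤}  OUT={a:+, c:0, d:-; rest ⊤}

Merge at B5: IN[B5] = OUT[B4] = {a: -, b: ⊤, c: 0, d: -, e: +, f: ⊤}
Applying B5's transfer function to that IN value gives OUT[B5] (row B5 above).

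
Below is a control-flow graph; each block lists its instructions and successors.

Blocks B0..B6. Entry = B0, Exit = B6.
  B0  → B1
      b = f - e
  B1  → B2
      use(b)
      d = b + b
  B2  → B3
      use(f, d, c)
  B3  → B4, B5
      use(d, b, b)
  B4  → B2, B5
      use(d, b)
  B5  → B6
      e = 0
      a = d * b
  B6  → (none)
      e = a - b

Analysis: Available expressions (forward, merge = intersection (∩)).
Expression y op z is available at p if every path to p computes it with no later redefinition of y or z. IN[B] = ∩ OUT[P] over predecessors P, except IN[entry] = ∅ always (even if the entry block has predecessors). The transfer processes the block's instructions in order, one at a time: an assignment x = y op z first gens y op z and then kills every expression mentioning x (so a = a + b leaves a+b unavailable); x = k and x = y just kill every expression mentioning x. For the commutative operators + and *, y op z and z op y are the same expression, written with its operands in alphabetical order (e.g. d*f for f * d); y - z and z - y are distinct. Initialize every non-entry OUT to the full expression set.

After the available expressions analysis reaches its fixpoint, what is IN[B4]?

Answer: {b+b, f-e}

Derivation:
Converged values:
  B0:  IN={}  OUT={f-e}
  B1:  IN={f-e}  OUT={b+b, f-e}
  B2:  IN={b+b, f-e}  OUT={b+b, f-e}
  B3:  IN={b+b, f-e}  OUT={b+b, f-e}
  B4:  IN={b+b, f-e}  OUT={b+b, f-e}
  B5:  IN={b+b, f-e}  OUT={b*d, b+b}
  B6:  IN={b*d, b+b}  OUT={a-b, b*d, b+b}

Merge at B4: IN[B4] = OUT[B3] = {b+b, f-e}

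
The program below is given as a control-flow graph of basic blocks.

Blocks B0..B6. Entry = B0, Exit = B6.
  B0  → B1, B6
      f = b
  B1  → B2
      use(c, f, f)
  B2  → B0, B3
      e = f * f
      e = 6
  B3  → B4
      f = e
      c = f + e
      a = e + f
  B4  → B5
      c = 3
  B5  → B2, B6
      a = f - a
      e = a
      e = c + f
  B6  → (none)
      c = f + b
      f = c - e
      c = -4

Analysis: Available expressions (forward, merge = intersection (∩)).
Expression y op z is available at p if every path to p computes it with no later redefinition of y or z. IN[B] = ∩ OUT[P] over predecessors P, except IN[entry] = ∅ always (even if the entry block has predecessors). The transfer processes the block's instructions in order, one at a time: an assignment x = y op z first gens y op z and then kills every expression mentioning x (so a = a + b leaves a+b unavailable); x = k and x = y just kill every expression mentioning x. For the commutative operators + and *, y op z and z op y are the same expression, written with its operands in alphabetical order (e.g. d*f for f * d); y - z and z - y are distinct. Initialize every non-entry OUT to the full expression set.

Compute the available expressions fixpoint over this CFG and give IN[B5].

Answer: {e+f}

Trace:
Converged values:
  B0:  IN={}  OUT={}
  B1:  IN={}  OUT={}
  B2:  IN={}  OUT={f*f}
  B3:  IN={f*f}  OUT={e+f}
  B4:  IN={e+f}  OUT={e+f}
  B5:  IN={e+f}  OUT={c+f}
  B6:  IN={}  OUT={}

Merge at B5: IN[B5] = OUT[B4] = {e+f}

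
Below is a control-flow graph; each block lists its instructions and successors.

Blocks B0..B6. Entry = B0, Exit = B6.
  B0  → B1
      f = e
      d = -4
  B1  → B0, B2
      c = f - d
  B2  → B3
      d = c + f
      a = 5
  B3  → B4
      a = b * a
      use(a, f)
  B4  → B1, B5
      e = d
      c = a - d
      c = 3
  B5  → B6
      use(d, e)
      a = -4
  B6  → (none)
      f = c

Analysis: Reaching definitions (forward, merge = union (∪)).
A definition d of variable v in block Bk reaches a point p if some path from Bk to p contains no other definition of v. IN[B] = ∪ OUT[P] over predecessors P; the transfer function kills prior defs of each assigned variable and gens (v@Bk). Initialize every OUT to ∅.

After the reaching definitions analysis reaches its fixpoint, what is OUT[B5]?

Answer: {a@B5, c@B4, d@B2, e@B4, f@B0}

Trace:
Fixpoint table:
  B0:  IN={a@B3, c@B1, d@B0, d@B2, e@B4, f@B0}  OUT={a@B3, c@B1, d@B0, e@B4, f@B0}
  B1:  IN={a@B3, c@B1, c@B4, d@B0, d@B2, e@B4, f@B0}  OUT={a@B3, c@B1, d@B0, d@B2, e@B4, f@B0}
  B2:  IN={a@B3, c@B1, d@B0, d@B2, e@B4, f@B0}  OUT={a@B2, c@B1, d@B2, e@B4, f@B0}
  B3:  IN={a@B2, c@B1, d@B2, e@B4, f@B0}  OUT={a@B3, c@B1, d@B2, e@B4, f@B0}
  B4:  IN={a@B3, c@B1, d@B2, e@B4, f@B0}  OUT={a@B3, c@B4, d@B2, e@B4, f@B0}
  B5:  IN={a@B3, c@B4, d@B2, e@B4, f@B0}  OUT={a@B5, c@B4, d@B2, e@B4, f@B0}
  B6:  IN={a@B5, c@B4, d@B2, e@B4, f@B0}  OUT={a@B5, c@B4, d@B2, e@B4, f@B6}

Merge at B5: IN[B5] = OUT[B4] = {a@B3, c@B4, d@B2, e@B4, f@B0}
Applying B5's transfer function to that IN value gives OUT[B5] (row B5 above).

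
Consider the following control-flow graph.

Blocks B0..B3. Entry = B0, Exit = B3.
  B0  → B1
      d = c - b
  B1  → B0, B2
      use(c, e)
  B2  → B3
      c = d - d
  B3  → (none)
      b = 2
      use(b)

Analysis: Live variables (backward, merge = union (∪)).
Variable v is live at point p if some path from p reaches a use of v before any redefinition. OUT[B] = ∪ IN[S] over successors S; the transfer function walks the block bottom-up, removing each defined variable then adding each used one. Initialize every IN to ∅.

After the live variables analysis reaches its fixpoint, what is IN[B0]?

Converged values:
  B0:   IN={b, c, e}   OUT={b, c, d, e}
  B1:   IN={b, c, d, e}   OUT={b, c, d, e}
  B2:   IN={d}   OUT={}
  B3:   IN={}   OUT={}

Merge at B0: OUT[B0] = IN[B1] = {b, c, d, e}
Applying B0's transfer function to that OUT value gives IN[B0] (row B0 above).

Answer: {b, c, e}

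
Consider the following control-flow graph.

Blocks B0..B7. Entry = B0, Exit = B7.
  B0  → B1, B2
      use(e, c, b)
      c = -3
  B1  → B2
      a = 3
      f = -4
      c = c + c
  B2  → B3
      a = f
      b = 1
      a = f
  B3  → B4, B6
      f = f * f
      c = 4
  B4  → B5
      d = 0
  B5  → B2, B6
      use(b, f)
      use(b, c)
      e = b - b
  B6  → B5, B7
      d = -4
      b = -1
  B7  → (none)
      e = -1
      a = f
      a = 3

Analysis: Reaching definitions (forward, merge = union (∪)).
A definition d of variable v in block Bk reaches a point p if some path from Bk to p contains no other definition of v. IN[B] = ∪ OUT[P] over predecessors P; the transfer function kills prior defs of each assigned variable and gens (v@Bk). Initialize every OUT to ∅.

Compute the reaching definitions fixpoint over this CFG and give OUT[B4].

Answer: {a@B2, b@B2, c@B3, d@B4, e@B5, f@B3}

Trace:
Fixpoint table:
  B0: | IN={} | OUT={c@B0}
  B1: | IN={c@B0} | OUT={a@B1, c@B1, f@B1}
  B2: | IN={a@B1, a@B2, b@B2, b@B6, c@B0, c@B1, c@B3, d@B4, d@B6, e@B5, f@B1, f@B3} | OUT={a@B2, b@B2, c@B0, c@B1, c@B3, d@B4, d@B6, e@B5, f@B1, f@B3}
  B3: | IN={a@B2, b@B2, c@B0, c@B1, c@B3, d@B4, d@B6, e@B5, f@B1, f@B3} | OUT={a@B2, b@B2, c@B3, d@B4, d@B6, e@B5, f@B3}
  B4: | IN={a@B2, b@B2, c@B3, d@B4, d@B6, e@B5, f@B3} | OUT={a@B2, b@B2, c@B3, d@B4, e@B5, f@B3}
  B5: | IN={a@B2, b@B2, b@B6, c@B3, d@B4, d@B6, e@B5, f@B3} | OUT={a@B2, b@B2, b@B6, c@B3, d@B4, d@B6, e@B5, f@B3}
  B6: | IN={a@B2, b@B2, b@B6, c@B3, d@B4, d@B6, e@B5, f@B3} | OUT={a@B2, b@B6, c@B3, d@B6, e@B5, f@B3}
  B7: | IN={a@B2, b@B6, c@B3, d@B6, e@B5, f@B3} | OUT={a@B7, b@B6, c@B3, d@B6, e@B7, f@B3}

Merge at B4: IN[B4] = OUT[B3] = {a@B2, b@B2, c@B3, d@B4, d@B6, e@B5, f@B3}
Applying B4's transfer function to that IN value gives OUT[B4] (row B4 above).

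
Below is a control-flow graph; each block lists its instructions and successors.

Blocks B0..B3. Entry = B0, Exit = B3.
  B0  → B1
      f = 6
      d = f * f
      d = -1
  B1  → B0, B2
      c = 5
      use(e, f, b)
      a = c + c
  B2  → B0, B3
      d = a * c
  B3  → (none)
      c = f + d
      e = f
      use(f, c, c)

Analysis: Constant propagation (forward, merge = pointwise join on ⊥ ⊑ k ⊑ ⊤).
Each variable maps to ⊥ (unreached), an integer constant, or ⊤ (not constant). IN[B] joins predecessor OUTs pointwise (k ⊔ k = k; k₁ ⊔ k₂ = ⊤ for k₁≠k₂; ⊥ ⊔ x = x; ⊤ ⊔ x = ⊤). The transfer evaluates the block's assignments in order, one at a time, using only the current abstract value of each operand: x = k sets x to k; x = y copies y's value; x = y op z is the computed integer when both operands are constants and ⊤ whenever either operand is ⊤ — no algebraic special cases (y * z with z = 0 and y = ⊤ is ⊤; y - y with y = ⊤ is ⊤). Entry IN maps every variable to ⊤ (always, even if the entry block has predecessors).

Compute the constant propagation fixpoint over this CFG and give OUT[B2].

Fixpoint table:
  B0:  IN=(all ⊤)  OUT={d:-1, f:6; rest ⊤}
  B1:  IN={d:-1, f:6; rest ⊤}  OUT={a:10, c:5, d:-1, f:6; rest ⊤}
  B2:  IN={a:10, c:5, d:-1, f:6; rest ⊤}  OUT={a:10, c:5, d:50, f:6; rest ⊤}
  B3:  IN={a:10, c:5, d:50, f:6; rest ⊤}  OUT={a:10, c:56, d:50, e:6, f:6; rest ⊤}

Merge at B2: IN[B2] = OUT[B1] = {a: 10, b: ⊤, c: 5, d: -1, e: ⊤, f: 6}
Applying B2's transfer function to that IN value gives OUT[B2] (row B2 above).

Answer: {a: 10, b: ⊤, c: 5, d: 50, e: ⊤, f: 6}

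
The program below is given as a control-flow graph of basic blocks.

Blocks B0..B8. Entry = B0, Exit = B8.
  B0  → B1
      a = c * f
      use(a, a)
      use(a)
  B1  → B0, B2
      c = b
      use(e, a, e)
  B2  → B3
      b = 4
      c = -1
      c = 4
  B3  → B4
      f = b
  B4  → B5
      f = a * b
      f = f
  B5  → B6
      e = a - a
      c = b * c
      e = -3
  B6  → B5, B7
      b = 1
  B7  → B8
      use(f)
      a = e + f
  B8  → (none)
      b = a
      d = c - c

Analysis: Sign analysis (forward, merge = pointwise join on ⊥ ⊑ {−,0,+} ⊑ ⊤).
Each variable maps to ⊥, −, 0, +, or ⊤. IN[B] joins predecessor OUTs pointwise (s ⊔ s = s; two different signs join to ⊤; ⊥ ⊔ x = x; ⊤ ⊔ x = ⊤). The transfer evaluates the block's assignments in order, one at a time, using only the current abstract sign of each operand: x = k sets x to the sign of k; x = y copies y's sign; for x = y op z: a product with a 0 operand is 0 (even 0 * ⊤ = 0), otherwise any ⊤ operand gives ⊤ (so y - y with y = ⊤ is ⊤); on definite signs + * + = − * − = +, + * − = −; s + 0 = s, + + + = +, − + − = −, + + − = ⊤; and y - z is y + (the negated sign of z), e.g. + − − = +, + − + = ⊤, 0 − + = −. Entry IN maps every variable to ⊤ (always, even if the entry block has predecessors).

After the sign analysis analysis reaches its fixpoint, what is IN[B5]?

Answer: {a: ⊤, b: +, c: +, d: ⊤, e: ⊤, f: ⊤}

Working:
Per-block solution:
  B0: | IN=(all ⊤) | OUT=(all ⊤)
  B1: | IN=(all ⊤) | OUT=(all ⊤)
  B2: | IN=(all ⊤) | OUT={b:+, c:+; rest ⊤}
  B3: | IN={b:+, c:+; rest ⊤} | OUT={b:+, c:+, f:+; rest ⊤}
  B4: | IN={b:+, c:+, f:+; rest ⊤} | OUT={b:+, c:+; rest ⊤}
  B5: | IN={b:+, c:+; rest ⊤} | OUT={b:+, c:+, e:-; rest ⊤}
  B6: | IN={b:+, c:+, e:-; rest ⊤} | OUT={b:+, c:+, e:-; rest ⊤}
  B7: | IN={b:+, c:+, e:-; rest ⊤} | OUT={b:+, c:+, e:-; rest ⊤}
  B8: | IN={b:+, c:+, e:-; rest ⊤} | OUT={c:+, e:-; rest ⊤}

Merge at B5: IN[B5] = OUT[B4] ⊔ OUT[B6] = {a: ⊤, b: +, c: +, d: ⊤, e: ⊤, f: ⊤}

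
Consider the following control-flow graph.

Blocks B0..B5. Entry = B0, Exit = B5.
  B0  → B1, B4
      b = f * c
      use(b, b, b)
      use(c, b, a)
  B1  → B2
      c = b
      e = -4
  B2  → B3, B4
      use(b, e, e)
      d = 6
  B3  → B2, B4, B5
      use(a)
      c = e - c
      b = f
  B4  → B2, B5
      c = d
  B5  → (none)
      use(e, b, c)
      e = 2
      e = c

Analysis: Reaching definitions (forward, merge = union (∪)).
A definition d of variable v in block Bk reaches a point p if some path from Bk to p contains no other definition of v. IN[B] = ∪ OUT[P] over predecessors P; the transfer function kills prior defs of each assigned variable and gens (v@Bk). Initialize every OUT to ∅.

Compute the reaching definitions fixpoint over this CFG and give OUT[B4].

Fixpoint table:
  B0: | IN={} | OUT={b@B0}
  B1: | IN={b@B0} | OUT={b@B0, c@B1, e@B1}
  B2: | IN={b@B0, b@B3, c@B1, c@B3, c@B4, d@B2, e@B1} | OUT={b@B0, b@B3, c@B1, c@B3, c@B4, d@B2, e@B1}
  B3: | IN={b@B0, b@B3, c@B1, c@B3, c@B4, d@B2, e@B1} | OUT={b@B3, c@B3, d@B2, e@B1}
  B4: | IN={b@B0, b@B3, c@B1, c@B3, c@B4, d@B2, e@B1} | OUT={b@B0, b@B3, c@B4, d@B2, e@B1}
  B5: | IN={b@B0, b@B3, c@B3, c@B4, d@B2, e@B1} | OUT={b@B0, b@B3, c@B3, c@B4, d@B2, e@B5}

Merge at B4: IN[B4] = OUT[B0] ⊔ OUT[B2] ⊔ OUT[B3] = {b@B0, b@B3, c@B1, c@B3, c@B4, d@B2, e@B1}
Applying B4's transfer function to that IN value gives OUT[B4] (row B4 above).

Answer: {b@B0, b@B3, c@B4, d@B2, e@B1}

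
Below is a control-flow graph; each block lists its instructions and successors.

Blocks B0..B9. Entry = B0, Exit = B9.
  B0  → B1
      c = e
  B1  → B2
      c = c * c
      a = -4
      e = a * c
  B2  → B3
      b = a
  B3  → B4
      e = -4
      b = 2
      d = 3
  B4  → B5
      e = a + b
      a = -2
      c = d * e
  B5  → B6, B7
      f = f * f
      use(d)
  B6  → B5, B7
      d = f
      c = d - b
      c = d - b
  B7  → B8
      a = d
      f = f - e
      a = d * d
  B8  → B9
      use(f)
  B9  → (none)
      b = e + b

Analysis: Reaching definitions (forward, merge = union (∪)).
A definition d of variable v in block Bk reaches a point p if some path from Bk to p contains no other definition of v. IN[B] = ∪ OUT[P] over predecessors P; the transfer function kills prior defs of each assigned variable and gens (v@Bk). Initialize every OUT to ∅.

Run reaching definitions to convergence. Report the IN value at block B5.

Answer: {a@B4, b@B3, c@B4, c@B6, d@B3, d@B6, e@B4, f@B5}

Trace:
Converged values:
  B0: | IN={} | OUT={c@B0}
  B1: | IN={c@B0} | OUT={a@B1, c@B1, e@B1}
  B2: | IN={a@B1, c@B1, e@B1} | OUT={a@B1, b@B2, c@B1, e@B1}
  B3: | IN={a@B1, b@B2, c@B1, e@B1} | OUT={a@B1, b@B3, c@B1, d@B3, e@B3}
  B4: | IN={a@B1, b@B3, c@B1, d@B3, e@B3} | OUT={a@B4, b@B3, c@B4, d@B3, e@B4}
  B5: | IN={a@B4, b@B3, c@B4, c@B6, d@B3, d@B6, e@B4, f@B5} | OUT={a@B4, b@B3, c@B4, c@B6, d@B3, d@B6, e@B4, f@B5}
  B6: | IN={a@B4, b@B3, c@B4, c@B6, d@B3, d@B6, e@B4, f@B5} | OUT={a@B4, b@B3, c@B6, d@B6, e@B4, f@B5}
  B7: | IN={a@B4, b@B3, c@B4, c@B6, d@B3, d@B6, e@B4, f@B5} | OUT={a@B7, b@B3, c@B4, c@B6, d@B3, d@B6, e@B4, f@B7}
  B8: | IN={a@B7, b@B3, c@B4, c@B6, d@B3, d@B6, e@B4, f@B7} | OUT={a@B7, b@B3, c@B4, c@B6, d@B3, d@B6, e@B4, f@B7}
  B9: | IN={a@B7, b@B3, c@B4, c@B6, d@B3, d@B6, e@B4, f@B7} | OUT={a@B7, b@B9, c@B4, c@B6, d@B3, d@B6, e@B4, f@B7}

Merge at B5: IN[B5] = OUT[B4] ⊔ OUT[B6] = {a@B4, b@B3, c@B4, c@B6, d@B3, d@B6, e@B4, f@B5}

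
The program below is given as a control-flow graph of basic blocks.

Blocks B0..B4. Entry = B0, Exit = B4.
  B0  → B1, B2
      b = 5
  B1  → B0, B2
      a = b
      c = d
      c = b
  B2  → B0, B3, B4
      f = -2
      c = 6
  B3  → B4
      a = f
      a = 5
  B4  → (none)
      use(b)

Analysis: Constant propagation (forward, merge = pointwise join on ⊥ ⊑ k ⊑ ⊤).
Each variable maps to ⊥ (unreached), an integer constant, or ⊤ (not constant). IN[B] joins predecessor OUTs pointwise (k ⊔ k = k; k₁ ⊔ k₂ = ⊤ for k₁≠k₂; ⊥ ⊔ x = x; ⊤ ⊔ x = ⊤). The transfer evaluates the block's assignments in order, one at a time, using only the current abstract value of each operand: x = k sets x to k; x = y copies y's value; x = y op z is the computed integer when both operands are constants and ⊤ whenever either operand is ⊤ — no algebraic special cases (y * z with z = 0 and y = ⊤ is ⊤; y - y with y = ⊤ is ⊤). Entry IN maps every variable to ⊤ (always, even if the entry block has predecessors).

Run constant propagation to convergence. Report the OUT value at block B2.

Answer: {a: ⊤, b: 5, c: 6, d: ⊤, e: ⊤, f: -2}

Working:
Per-block solution:
  B0:   IN=(all ⊤)   OUT={b:5; rest ⊤}
  B1:   IN={b:5; rest ⊤}   OUT={a:5, b:5, c:5; rest ⊤}
  B2:   IN={b:5; rest ⊤}   OUT={b:5, c:6, f:-2; rest ⊤}
  B3:   IN={b:5, c:6, f:-2; rest ⊤}   OUT={a:5, b:5, c:6, f:-2; rest ⊤}
  B4:   IN={b:5, c:6, f:-2; rest ⊤}   OUT={b:5, c:6, f:-2; rest ⊤}

Merge at B2: IN[B2] = OUT[B0] ⊔ OUT[B1] = {a: ⊤, b: 5, c: ⊤, d: ⊤, e: ⊤, f: ⊤}
Applying B2's transfer function to that IN value gives OUT[B2] (row B2 above).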